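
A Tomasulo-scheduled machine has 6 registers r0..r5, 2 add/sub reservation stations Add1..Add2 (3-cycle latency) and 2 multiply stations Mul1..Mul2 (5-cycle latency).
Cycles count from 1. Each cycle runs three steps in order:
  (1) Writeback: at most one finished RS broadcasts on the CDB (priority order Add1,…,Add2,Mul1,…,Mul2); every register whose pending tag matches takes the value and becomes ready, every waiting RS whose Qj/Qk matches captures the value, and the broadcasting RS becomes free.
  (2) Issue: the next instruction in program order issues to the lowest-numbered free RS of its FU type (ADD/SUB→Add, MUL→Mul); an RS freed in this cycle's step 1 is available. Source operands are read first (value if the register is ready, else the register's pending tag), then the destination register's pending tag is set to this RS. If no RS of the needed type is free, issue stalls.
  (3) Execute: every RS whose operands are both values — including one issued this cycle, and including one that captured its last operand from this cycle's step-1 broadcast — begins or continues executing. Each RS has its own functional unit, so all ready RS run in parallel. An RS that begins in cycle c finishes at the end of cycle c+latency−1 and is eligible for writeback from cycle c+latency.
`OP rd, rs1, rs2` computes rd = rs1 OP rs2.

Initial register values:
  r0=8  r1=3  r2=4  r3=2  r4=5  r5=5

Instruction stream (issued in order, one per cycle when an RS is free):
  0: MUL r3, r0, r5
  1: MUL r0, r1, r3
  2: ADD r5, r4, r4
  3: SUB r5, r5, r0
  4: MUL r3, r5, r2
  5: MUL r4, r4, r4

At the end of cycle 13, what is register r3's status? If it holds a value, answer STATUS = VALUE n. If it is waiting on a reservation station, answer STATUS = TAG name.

STATUS = TAG Mul1

cycle 1: issue MUL r3<-Mul1 // r0:8,r1:3,r2:4,r3:Mul1,r4:5,r5:5
cycle 2: issue MUL r0<-Mul2 // r0:Mul2,r1:3,r2:4,r3:Mul1,r4:5,r5:5
cycle 3: issue ADD r5<-Add1 // r0:Mul2,r1:3,r2:4,r3:Mul1,r4:5,r5:Add1
cycle 4: issue SUB r5<-Add2 // r0:Mul2,r1:3,r2:4,r3:Mul1,r4:5,r5:Add2
cycle 5: stall // r0:Mul2,r1:3,r2:4,r3:Mul1,r4:5,r5:Add2
cycle 6: CDB Add1=10; stall // r0:Mul2,r1:3,r2:4,r3:Mul1,r4:5,r5:Add2
cycle 7: CDB Mul1=40; issue MUL r3<-Mul1 // r0:Mul2,r1:3,r2:4,r3:Mul1,r4:5,r5:Add2
cycle 8: stall // r0:Mul2,r1:3,r2:4,r3:Mul1,r4:5,r5:Add2
cycle 9: stall // r0:Mul2,r1:3,r2:4,r3:Mul1,r4:5,r5:Add2
cycle 10: stall // r0:Mul2,r1:3,r2:4,r3:Mul1,r4:5,r5:Add2
cycle 11: stall // r0:Mul2,r1:3,r2:4,r3:Mul1,r4:5,r5:Add2
cycle 12: CDB Mul2=120; issue MUL r4<-Mul2 // r0:120,r1:3,r2:4,r3:Mul1,r4:Mul2,r5:Add2
cycle 13: - // r0:120,r1:3,r2:4,r3:Mul1,r4:Mul2,r5:Add2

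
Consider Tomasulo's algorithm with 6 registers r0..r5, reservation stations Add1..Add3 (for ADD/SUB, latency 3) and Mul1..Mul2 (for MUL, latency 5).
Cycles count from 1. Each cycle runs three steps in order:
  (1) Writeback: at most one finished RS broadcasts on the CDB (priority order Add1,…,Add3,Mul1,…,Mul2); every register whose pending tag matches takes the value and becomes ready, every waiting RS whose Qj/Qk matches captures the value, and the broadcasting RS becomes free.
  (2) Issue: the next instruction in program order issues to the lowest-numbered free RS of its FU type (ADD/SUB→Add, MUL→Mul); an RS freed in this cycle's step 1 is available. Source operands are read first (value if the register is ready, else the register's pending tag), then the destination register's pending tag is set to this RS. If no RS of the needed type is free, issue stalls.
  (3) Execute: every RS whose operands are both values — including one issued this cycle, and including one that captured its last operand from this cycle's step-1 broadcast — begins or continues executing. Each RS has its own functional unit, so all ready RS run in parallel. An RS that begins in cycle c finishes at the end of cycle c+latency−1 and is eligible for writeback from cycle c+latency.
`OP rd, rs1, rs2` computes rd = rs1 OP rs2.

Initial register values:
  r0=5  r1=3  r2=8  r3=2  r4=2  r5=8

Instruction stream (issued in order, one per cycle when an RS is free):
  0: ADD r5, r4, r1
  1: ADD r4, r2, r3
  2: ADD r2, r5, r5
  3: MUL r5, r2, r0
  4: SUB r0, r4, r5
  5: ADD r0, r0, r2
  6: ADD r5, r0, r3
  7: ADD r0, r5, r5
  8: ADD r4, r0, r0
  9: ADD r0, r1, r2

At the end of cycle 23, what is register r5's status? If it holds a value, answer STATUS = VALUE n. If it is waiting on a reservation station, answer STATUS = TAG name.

  c1: issue ADD r5<-Add1  regs: r0:5,r1:3,r2:8,r3:2,r4:2,r5:Add1
  c2: issue ADD r4<-Add2  regs: r0:5,r1:3,r2:8,r3:2,r4:Add2,r5:Add1
  c3: issue ADD r2<-Add3  regs: r0:5,r1:3,r2:Add3,r3:2,r4:Add2,r5:Add1
  c4: CDB Add1=5; issue MUL r5<-Mul1  regs: r0:5,r1:3,r2:Add3,r3:2,r4:Add2,r5:Mul1
  c5: CDB Add2=10; issue SUB r0<-Add1  regs: r0:Add1,r1:3,r2:Add3,r3:2,r4:10,r5:Mul1
  c6: issue ADD r0<-Add2  regs: r0:Add2,r1:3,r2:Add3,r3:2,r4:10,r5:Mul1
  c7: CDB Add3=10; issue ADD r5<-Add3  regs: r0:Add2,r1:3,r2:10,r3:2,r4:10,r5:Add3
  c8: stall  regs: r0:Add2,r1:3,r2:10,r3:2,r4:10,r5:Add3
  c9: stall  regs: r0:Add2,r1:3,r2:10,r3:2,r4:10,r5:Add3
  c10: stall  regs: r0:Add2,r1:3,r2:10,r3:2,r4:10,r5:Add3
  c11: stall  regs: r0:Add2,r1:3,r2:10,r3:2,r4:10,r5:Add3
  c12: CDB Mul1=50; stall  regs: r0:Add2,r1:3,r2:10,r3:2,r4:10,r5:Add3
  c13: stall  regs: r0:Add2,r1:3,r2:10,r3:2,r4:10,r5:Add3
  c14: stall  regs: r0:Add2,r1:3,r2:10,r3:2,r4:10,r5:Add3
  c15: CDB Add1=-40; issue ADD r0<-Add1  regs: r0:Add1,r1:3,r2:10,r3:2,r4:10,r5:Add3
  c16: stall  regs: r0:Add1,r1:3,r2:10,r3:2,r4:10,r5:Add3
  c17: stall  regs: r0:Add1,r1:3,r2:10,r3:2,r4:10,r5:Add3
  c18: CDB Add2=-30; issue ADD r4<-Add2  regs: r0:Add1,r1:3,r2:10,r3:2,r4:Add2,r5:Add3
  c19: stall  regs: r0:Add1,r1:3,r2:10,r3:2,r4:Add2,r5:Add3
  c20: stall  regs: r0:Add1,r1:3,r2:10,r3:2,r4:Add2,r5:Add3
  c21: CDB Add3=-28; issue ADD r0<-Add3  regs: r0:Add3,r1:3,r2:10,r3:2,r4:Add2,r5:-28
  c22: -  regs: r0:Add3,r1:3,r2:10,r3:2,r4:Add2,r5:-28
  c23: -  regs: r0:Add3,r1:3,r2:10,r3:2,r4:Add2,r5:-28

STATUS = VALUE -28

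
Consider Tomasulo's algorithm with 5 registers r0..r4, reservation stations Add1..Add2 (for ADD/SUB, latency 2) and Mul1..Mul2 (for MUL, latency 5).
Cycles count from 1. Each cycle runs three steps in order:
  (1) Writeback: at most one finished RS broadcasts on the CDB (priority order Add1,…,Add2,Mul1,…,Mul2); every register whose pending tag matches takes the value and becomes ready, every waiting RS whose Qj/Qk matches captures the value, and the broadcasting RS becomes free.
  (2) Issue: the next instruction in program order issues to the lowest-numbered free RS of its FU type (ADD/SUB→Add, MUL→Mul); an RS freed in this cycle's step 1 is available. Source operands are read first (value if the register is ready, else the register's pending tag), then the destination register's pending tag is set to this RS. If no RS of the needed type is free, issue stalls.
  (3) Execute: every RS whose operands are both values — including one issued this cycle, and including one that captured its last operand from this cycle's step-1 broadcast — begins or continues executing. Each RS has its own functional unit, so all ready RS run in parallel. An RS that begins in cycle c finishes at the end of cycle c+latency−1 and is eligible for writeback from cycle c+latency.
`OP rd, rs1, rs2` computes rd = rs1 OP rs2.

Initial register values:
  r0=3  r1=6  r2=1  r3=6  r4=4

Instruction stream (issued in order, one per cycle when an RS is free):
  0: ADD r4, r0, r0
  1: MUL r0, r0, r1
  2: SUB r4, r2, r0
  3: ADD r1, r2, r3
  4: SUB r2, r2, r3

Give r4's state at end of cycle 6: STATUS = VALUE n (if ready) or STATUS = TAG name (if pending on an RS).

  c1: issue ADD r4<-Add1  regs: r0:3,r1:6,r2:1,r3:6,r4:Add1
  c2: issue MUL r0<-Mul1  regs: r0:Mul1,r1:6,r2:1,r3:6,r4:Add1
  c3: CDB Add1=6; issue SUB r4<-Add1  regs: r0:Mul1,r1:6,r2:1,r3:6,r4:Add1
  c4: issue ADD r1<-Add2  regs: r0:Mul1,r1:Add2,r2:1,r3:6,r4:Add1
  c5: stall  regs: r0:Mul1,r1:Add2,r2:1,r3:6,r4:Add1
  c6: CDB Add2=7; issue SUB r2<-Add2  regs: r0:Mul1,r1:7,r2:Add2,r3:6,r4:Add1

STATUS = TAG Add1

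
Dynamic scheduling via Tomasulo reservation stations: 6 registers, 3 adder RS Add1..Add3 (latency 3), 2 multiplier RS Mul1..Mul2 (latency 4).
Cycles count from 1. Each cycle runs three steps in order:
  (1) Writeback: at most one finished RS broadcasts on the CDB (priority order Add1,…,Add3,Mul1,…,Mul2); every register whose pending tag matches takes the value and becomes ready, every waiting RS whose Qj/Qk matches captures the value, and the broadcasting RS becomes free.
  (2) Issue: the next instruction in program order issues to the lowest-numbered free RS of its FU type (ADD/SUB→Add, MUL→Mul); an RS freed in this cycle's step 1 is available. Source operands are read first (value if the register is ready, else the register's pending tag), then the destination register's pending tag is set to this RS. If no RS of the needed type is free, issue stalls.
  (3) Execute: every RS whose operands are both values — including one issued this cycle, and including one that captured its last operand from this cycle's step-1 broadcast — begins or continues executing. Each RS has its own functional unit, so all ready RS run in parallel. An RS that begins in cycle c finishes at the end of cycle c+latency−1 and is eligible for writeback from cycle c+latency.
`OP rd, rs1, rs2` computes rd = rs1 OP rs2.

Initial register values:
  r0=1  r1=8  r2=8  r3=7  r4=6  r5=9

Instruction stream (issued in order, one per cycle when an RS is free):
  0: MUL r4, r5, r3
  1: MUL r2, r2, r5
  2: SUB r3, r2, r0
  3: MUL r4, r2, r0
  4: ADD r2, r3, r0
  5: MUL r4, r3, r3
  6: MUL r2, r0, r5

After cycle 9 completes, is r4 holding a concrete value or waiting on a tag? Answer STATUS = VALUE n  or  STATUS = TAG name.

STATUS = TAG Mul2

  c1: issue MUL r4<-Mul1  regs: r0:1,r1:8,r2:8,r3:7,r4:Mul1,r5:9
  c2: issue MUL r2<-Mul2  regs: r0:1,r1:8,r2:Mul2,r3:7,r4:Mul1,r5:9
  c3: issue SUB r3<-Add1  regs: r0:1,r1:8,r2:Mul2,r3:Add1,r4:Mul1,r5:9
  c4: stall  regs: r0:1,r1:8,r2:Mul2,r3:Add1,r4:Mul1,r5:9
  c5: CDB Mul1=63; issue MUL r4<-Mul1  regs: r0:1,r1:8,r2:Mul2,r3:Add1,r4:Mul1,r5:9
  c6: CDB Mul2=72; issue ADD r2<-Add2  regs: r0:1,r1:8,r2:Add2,r3:Add1,r4:Mul1,r5:9
  c7: issue MUL r4<-Mul2  regs: r0:1,r1:8,r2:Add2,r3:Add1,r4:Mul2,r5:9
  c8: stall  regs: r0:1,r1:8,r2:Add2,r3:Add1,r4:Mul2,r5:9
  c9: CDB Add1=71; stall  regs: r0:1,r1:8,r2:Add2,r3:71,r4:Mul2,r5:9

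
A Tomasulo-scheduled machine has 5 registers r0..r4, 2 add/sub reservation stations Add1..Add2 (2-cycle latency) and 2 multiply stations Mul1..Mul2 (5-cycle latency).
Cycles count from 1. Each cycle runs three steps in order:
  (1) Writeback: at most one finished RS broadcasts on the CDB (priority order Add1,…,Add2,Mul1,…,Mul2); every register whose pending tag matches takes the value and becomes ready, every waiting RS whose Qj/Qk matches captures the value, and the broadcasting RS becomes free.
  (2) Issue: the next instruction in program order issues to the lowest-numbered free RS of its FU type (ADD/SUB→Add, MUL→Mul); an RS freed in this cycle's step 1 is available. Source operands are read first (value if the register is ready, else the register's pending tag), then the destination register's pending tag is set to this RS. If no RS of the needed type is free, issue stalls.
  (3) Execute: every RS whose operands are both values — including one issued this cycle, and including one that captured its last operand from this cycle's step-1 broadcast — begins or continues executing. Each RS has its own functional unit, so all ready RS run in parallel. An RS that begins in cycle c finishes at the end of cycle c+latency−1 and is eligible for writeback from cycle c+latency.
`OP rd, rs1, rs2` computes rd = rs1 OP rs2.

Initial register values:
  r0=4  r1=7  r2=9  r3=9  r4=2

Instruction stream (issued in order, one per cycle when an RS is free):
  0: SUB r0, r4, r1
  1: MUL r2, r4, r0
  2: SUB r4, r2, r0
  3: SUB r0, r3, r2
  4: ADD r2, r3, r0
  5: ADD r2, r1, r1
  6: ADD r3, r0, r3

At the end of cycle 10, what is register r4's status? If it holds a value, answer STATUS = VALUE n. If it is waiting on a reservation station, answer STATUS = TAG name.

STATUS = VALUE -5

c1: issue SUB r0<-Add1 | r0:Add1,r1:7,r2:9,r3:9,r4:2
c2: issue MUL r2<-Mul1 | r0:Add1,r1:7,r2:Mul1,r3:9,r4:2
c3: CDB Add1=-5; issue SUB r4<-Add1 | r0:-5,r1:7,r2:Mul1,r3:9,r4:Add1
c4: issue SUB r0<-Add2 | r0:Add2,r1:7,r2:Mul1,r3:9,r4:Add1
c5: stall | r0:Add2,r1:7,r2:Mul1,r3:9,r4:Add1
c6: stall | r0:Add2,r1:7,r2:Mul1,r3:9,r4:Add1
c7: stall | r0:Add2,r1:7,r2:Mul1,r3:9,r4:Add1
c8: CDB Mul1=-10; stall | r0:Add2,r1:7,r2:-10,r3:9,r4:Add1
c9: stall | r0:Add2,r1:7,r2:-10,r3:9,r4:Add1
c10: CDB Add1=-5; issue ADD r2<-Add1 | r0:Add2,r1:7,r2:Add1,r3:9,r4:-5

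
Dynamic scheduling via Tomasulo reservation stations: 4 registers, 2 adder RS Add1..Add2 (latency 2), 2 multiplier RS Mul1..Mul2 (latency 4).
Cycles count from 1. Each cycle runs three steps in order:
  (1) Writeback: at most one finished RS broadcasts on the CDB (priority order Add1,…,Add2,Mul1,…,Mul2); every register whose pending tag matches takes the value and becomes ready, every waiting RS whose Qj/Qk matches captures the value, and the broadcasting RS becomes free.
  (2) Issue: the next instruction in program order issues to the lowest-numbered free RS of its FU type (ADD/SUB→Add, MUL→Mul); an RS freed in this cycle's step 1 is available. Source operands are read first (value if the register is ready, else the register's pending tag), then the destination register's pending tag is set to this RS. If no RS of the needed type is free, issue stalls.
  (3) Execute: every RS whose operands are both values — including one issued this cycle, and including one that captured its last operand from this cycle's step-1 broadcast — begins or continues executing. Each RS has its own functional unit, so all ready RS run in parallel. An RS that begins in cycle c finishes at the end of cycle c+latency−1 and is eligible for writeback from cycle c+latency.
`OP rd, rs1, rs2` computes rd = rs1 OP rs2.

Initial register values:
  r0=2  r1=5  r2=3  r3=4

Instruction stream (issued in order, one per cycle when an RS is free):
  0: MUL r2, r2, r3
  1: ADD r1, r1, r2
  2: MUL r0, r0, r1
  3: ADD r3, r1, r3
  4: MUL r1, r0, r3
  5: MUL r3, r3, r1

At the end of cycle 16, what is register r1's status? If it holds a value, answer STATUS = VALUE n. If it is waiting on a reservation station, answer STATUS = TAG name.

STATUS = VALUE 714

  c1: issue MUL r2<-Mul1  regs: r0:2,r1:5,r2:Mul1,r3:4
  c2: issue ADD r1<-Add1  regs: r0:2,r1:Add1,r2:Mul1,r3:4
  c3: issue MUL r0<-Mul2  regs: r0:Mul2,r1:Add1,r2:Mul1,r3:4
  c4: issue ADD r3<-Add2  regs: r0:Mul2,r1:Add1,r2:Mul1,r3:Add2
  c5: CDB Mul1=12; issue MUL r1<-Mul1  regs: r0:Mul2,r1:Mul1,r2:12,r3:Add2
  c6: stall  regs: r0:Mul2,r1:Mul1,r2:12,r3:Add2
  c7: CDB Add1=17; stall  regs: r0:Mul2,r1:Mul1,r2:12,r3:Add2
  c8: stall  regs: r0:Mul2,r1:Mul1,r2:12,r3:Add2
  c9: CDB Add2=21; stall  regs: r0:Mul2,r1:Mul1,r2:12,r3:21
  c10: stall  regs: r0:Mul2,r1:Mul1,r2:12,r3:21
  c11: CDB Mul2=34; issue MUL r3<-Mul2  regs: r0:34,r1:Mul1,r2:12,r3:Mul2
  c12: -  regs: r0:34,r1:Mul1,r2:12,r3:Mul2
  c13: -  regs: r0:34,r1:Mul1,r2:12,r3:Mul2
  c14: -  regs: r0:34,r1:Mul1,r2:12,r3:Mul2
  c15: CDB Mul1=714  regs: r0:34,r1:714,r2:12,r3:Mul2
  c16: -  regs: r0:34,r1:714,r2:12,r3:Mul2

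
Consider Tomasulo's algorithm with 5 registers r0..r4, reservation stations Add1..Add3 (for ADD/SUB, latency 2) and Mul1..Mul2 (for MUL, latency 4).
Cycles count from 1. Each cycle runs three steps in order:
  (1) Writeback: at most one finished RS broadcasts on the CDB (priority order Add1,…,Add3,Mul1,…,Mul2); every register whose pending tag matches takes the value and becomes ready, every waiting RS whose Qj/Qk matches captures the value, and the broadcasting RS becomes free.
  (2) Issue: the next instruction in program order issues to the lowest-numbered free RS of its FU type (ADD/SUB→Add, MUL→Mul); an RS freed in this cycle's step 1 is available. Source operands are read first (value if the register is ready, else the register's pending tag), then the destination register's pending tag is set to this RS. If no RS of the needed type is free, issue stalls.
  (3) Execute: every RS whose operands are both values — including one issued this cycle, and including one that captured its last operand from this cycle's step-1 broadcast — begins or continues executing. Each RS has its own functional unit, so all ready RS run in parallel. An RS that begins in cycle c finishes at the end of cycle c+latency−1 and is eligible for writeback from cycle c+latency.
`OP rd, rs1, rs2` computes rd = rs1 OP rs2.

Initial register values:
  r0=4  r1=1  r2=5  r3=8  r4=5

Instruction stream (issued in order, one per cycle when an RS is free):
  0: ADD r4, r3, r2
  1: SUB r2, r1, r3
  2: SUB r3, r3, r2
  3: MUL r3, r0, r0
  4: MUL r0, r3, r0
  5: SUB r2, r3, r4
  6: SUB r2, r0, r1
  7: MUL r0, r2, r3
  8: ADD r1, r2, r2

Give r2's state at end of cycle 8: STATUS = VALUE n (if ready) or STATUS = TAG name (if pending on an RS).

cycle 1: issue ADD r4<-Add1 // r0:4,r1:1,r2:5,r3:8,r4:Add1
cycle 2: issue SUB r2<-Add2 // r0:4,r1:1,r2:Add2,r3:8,r4:Add1
cycle 3: CDB Add1=13; issue SUB r3<-Add1 // r0:4,r1:1,r2:Add2,r3:Add1,r4:13
cycle 4: CDB Add2=-7; issue MUL r3<-Mul1 // r0:4,r1:1,r2:-7,r3:Mul1,r4:13
cycle 5: issue MUL r0<-Mul2 // r0:Mul2,r1:1,r2:-7,r3:Mul1,r4:13
cycle 6: CDB Add1=15; issue SUB r2<-Add1 // r0:Mul2,r1:1,r2:Add1,r3:Mul1,r4:13
cycle 7: issue SUB r2<-Add2 // r0:Mul2,r1:1,r2:Add2,r3:Mul1,r4:13
cycle 8: CDB Mul1=16; issue MUL r0<-Mul1 // r0:Mul1,r1:1,r2:Add2,r3:16,r4:13

STATUS = TAG Add2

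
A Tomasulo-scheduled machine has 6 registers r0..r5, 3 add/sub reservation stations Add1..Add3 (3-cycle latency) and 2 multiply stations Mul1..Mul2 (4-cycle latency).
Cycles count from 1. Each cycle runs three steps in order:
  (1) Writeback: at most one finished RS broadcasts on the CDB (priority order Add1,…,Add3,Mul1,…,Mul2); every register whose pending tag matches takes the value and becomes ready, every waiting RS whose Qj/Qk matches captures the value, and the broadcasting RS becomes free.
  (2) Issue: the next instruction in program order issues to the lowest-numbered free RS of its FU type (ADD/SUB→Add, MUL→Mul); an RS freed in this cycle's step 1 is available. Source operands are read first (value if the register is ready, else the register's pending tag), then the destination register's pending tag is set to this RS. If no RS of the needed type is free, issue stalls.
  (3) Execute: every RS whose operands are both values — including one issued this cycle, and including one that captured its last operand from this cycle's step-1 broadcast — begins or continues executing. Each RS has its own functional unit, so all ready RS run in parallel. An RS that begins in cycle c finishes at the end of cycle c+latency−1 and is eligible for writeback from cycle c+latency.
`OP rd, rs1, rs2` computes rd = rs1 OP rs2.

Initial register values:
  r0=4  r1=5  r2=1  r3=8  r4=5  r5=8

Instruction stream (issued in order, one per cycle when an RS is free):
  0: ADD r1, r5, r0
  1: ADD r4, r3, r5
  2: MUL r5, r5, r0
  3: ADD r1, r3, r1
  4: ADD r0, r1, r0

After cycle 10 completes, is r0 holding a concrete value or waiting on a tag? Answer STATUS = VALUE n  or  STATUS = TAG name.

c1: issue ADD r1<-Add1 | r0:4,r1:Add1,r2:1,r3:8,r4:5,r5:8
c2: issue ADD r4<-Add2 | r0:4,r1:Add1,r2:1,r3:8,r4:Add2,r5:8
c3: issue MUL r5<-Mul1 | r0:4,r1:Add1,r2:1,r3:8,r4:Add2,r5:Mul1
c4: CDB Add1=12; issue ADD r1<-Add1 | r0:4,r1:Add1,r2:1,r3:8,r4:Add2,r5:Mul1
c5: CDB Add2=16; issue ADD r0<-Add2 | r0:Add2,r1:Add1,r2:1,r3:8,r4:16,r5:Mul1
c6: - | r0:Add2,r1:Add1,r2:1,r3:8,r4:16,r5:Mul1
c7: CDB Add1=20 | r0:Add2,r1:20,r2:1,r3:8,r4:16,r5:Mul1
c8: CDB Mul1=32 | r0:Add2,r1:20,r2:1,r3:8,r4:16,r5:32
c9: - | r0:Add2,r1:20,r2:1,r3:8,r4:16,r5:32
c10: CDB Add2=24 | r0:24,r1:20,r2:1,r3:8,r4:16,r5:32

STATUS = VALUE 24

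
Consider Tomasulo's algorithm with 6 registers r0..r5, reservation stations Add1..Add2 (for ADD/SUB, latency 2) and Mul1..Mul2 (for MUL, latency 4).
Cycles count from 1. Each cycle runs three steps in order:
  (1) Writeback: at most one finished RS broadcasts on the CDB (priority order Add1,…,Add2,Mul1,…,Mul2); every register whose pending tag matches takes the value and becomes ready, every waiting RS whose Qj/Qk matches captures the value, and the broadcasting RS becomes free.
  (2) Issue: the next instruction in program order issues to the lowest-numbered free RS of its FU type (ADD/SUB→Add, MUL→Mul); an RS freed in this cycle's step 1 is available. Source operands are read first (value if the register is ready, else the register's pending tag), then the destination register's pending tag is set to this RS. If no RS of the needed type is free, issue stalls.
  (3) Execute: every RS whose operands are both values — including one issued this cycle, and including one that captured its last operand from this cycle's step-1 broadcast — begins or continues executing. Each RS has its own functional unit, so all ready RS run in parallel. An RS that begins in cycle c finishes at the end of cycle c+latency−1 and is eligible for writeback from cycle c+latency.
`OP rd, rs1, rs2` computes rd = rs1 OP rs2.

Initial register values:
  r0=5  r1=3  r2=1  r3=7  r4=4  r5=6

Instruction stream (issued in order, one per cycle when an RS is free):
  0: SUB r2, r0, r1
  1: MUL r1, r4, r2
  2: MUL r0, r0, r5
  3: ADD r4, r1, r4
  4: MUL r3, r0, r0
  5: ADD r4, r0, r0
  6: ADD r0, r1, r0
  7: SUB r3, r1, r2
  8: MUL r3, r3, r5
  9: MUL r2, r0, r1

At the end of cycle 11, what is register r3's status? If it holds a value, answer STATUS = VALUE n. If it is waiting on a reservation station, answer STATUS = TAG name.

cycle 1: issue SUB r2<-Add1 // r0:5,r1:3,r2:Add1,r3:7,r4:4,r5:6
cycle 2: issue MUL r1<-Mul1 // r0:5,r1:Mul1,r2:Add1,r3:7,r4:4,r5:6
cycle 3: CDB Add1=2; issue MUL r0<-Mul2 // r0:Mul2,r1:Mul1,r2:2,r3:7,r4:4,r5:6
cycle 4: issue ADD r4<-Add1 // r0:Mul2,r1:Mul1,r2:2,r3:7,r4:Add1,r5:6
cycle 5: stall // r0:Mul2,r1:Mul1,r2:2,r3:7,r4:Add1,r5:6
cycle 6: stall // r0:Mul2,r1:Mul1,r2:2,r3:7,r4:Add1,r5:6
cycle 7: CDB Mul1=8; issue MUL r3<-Mul1 // r0:Mul2,r1:8,r2:2,r3:Mul1,r4:Add1,r5:6
cycle 8: CDB Mul2=30; issue ADD r4<-Add2 // r0:30,r1:8,r2:2,r3:Mul1,r4:Add2,r5:6
cycle 9: CDB Add1=12; issue ADD r0<-Add1 // r0:Add1,r1:8,r2:2,r3:Mul1,r4:Add2,r5:6
cycle 10: CDB Add2=60; issue SUB r3<-Add2 // r0:Add1,r1:8,r2:2,r3:Add2,r4:60,r5:6
cycle 11: CDB Add1=38; issue MUL r3<-Mul2 // r0:38,r1:8,r2:2,r3:Mul2,r4:60,r5:6

STATUS = TAG Mul2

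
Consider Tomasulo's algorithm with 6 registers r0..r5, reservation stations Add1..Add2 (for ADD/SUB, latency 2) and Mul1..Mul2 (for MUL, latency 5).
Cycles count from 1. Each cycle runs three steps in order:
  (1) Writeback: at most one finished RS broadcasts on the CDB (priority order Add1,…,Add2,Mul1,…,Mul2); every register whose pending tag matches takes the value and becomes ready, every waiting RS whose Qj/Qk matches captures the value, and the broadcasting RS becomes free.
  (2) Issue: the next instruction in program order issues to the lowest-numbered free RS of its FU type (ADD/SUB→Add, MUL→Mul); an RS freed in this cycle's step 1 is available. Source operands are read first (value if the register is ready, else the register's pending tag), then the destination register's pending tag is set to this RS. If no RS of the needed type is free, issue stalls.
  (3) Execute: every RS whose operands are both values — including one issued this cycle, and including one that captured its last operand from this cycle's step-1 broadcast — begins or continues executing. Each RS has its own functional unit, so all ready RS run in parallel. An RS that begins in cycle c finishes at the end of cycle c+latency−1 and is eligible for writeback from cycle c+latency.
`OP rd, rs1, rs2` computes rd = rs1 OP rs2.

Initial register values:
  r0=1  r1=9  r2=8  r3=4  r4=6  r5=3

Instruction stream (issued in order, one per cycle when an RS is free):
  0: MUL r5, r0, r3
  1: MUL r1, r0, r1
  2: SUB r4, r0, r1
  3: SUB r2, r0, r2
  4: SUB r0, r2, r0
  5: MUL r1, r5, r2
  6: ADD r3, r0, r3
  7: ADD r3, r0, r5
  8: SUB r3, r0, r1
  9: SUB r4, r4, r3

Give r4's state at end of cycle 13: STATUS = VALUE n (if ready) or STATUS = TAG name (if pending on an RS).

  c1: issue MUL r5<-Mul1  regs: r0:1,r1:9,r2:8,r3:4,r4:6,r5:Mul1
  c2: issue MUL r1<-Mul2  regs: r0:1,r1:Mul2,r2:8,r3:4,r4:6,r5:Mul1
  c3: issue SUB r4<-Add1  regs: r0:1,r1:Mul2,r2:8,r3:4,r4:Add1,r5:Mul1
  c4: issue SUB r2<-Add2  regs: r0:1,r1:Mul2,r2:Add2,r3:4,r4:Add1,r5:Mul1
  c5: stall  regs: r0:1,r1:Mul2,r2:Add2,r3:4,r4:Add1,r5:Mul1
  c6: CDB Add2=-7; issue SUB r0<-Add2  regs: r0:Add2,r1:Mul2,r2:-7,r3:4,r4:Add1,r5:Mul1
  c7: CDB Mul1=4; issue MUL r1<-Mul1  regs: r0:Add2,r1:Mul1,r2:-7,r3:4,r4:Add1,r5:4
  c8: CDB Add2=-8; issue ADD r3<-Add2  regs: r0:-8,r1:Mul1,r2:-7,r3:Add2,r4:Add1,r5:4
  c9: CDB Mul2=9; stall  regs: r0:-8,r1:Mul1,r2:-7,r3:Add2,r4:Add1,r5:4
  c10: CDB Add2=-4; issue ADD r3<-Add2  regs: r0:-8,r1:Mul1,r2:-7,r3:Add2,r4:Add1,r5:4
  c11: CDB Add1=-8; issue SUB r3<-Add1  regs: r0:-8,r1:Mul1,r2:-7,r3:Add1,r4:-8,r5:4
  c12: CDB Add2=-4; issue SUB r4<-Add2  regs: r0:-8,r1:Mul1,r2:-7,r3:Add1,r4:Add2,r5:4
  c13: CDB Mul1=-28  regs: r0:-8,r1:-28,r2:-7,r3:Add1,r4:Add2,r5:4

STATUS = TAG Add2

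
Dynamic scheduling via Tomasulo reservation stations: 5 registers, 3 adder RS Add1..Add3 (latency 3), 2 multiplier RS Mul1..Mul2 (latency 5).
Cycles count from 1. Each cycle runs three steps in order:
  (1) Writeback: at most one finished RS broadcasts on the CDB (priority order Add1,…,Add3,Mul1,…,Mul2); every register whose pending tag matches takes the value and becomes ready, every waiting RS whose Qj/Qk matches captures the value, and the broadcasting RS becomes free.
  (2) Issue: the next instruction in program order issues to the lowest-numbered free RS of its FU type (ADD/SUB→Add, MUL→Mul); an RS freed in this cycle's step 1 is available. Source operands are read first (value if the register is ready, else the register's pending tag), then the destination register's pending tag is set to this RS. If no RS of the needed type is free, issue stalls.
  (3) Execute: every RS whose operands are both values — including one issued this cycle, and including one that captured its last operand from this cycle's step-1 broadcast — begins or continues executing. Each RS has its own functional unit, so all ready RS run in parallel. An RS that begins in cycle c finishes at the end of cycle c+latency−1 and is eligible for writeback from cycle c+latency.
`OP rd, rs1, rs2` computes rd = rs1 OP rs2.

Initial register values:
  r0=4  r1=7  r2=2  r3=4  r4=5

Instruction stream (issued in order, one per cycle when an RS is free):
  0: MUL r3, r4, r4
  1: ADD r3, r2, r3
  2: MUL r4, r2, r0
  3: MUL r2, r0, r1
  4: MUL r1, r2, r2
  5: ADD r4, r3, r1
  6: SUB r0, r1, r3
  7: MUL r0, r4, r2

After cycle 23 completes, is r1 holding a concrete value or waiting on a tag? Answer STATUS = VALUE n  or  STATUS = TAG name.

  c1: issue MUL r3<-Mul1  regs: r0:4,r1:7,r2:2,r3:Mul1,r4:5
  c2: issue ADD r3<-Add1  regs: r0:4,r1:7,r2:2,r3:Add1,r4:5
  c3: issue MUL r4<-Mul2  regs: r0:4,r1:7,r2:2,r3:Add1,r4:Mul2
  c4: stall  regs: r0:4,r1:7,r2:2,r3:Add1,r4:Mul2
  c5: stall  regs: r0:4,r1:7,r2:2,r3:Add1,r4:Mul2
  c6: CDB Mul1=25; issue MUL r2<-Mul1  regs: r0:4,r1:7,r2:Mul1,r3:Add1,r4:Mul2
  c7: stall  regs: r0:4,r1:7,r2:Mul1,r3:Add1,r4:Mul2
  c8: CDB Mul2=8; issue MUL r1<-Mul2  regs: r0:4,r1:Mul2,r2:Mul1,r3:Add1,r4:8
  c9: CDB Add1=27; issue ADD r4<-Add1  regs: r0:4,r1:Mul2,r2:Mul1,r3:27,r4:Add1
  c10: issue SUB r0<-Add2  regs: r0:Add2,r1:Mul2,r2:Mul1,r3:27,r4:Add1
  c11: CDB Mul1=28; issue MUL r0<-Mul1  regs: r0:Mul1,r1:Mul2,r2:28,r3:27,r4:Add1
  c12: -  regs: r0:Mul1,r1:Mul2,r2:28,r3:27,r4:Add1
  c13: -  regs: r0:Mul1,r1:Mul2,r2:28,r3:27,r4:Add1
  c14: -  regs: r0:Mul1,r1:Mul2,r2:28,r3:27,r4:Add1
  c15: -  regs: r0:Mul1,r1:Mul2,r2:28,r3:27,r4:Add1
  c16: CDB Mul2=784  regs: r0:Mul1,r1:784,r2:28,r3:27,r4:Add1
  c17: -  regs: r0:Mul1,r1:784,r2:28,r3:27,r4:Add1
  c18: -  regs: r0:Mul1,r1:784,r2:28,r3:27,r4:Add1
  c19: CDB Add1=811  regs: r0:Mul1,r1:784,r2:28,r3:27,r4:811
  c20: CDB Add2=757  regs: r0:Mul1,r1:784,r2:28,r3:27,r4:811
  c21: -  regs: r0:Mul1,r1:784,r2:28,r3:27,r4:811
  c22: -  regs: r0:Mul1,r1:784,r2:28,r3:27,r4:811
  c23: -  regs: r0:Mul1,r1:784,r2:28,r3:27,r4:811

STATUS = VALUE 784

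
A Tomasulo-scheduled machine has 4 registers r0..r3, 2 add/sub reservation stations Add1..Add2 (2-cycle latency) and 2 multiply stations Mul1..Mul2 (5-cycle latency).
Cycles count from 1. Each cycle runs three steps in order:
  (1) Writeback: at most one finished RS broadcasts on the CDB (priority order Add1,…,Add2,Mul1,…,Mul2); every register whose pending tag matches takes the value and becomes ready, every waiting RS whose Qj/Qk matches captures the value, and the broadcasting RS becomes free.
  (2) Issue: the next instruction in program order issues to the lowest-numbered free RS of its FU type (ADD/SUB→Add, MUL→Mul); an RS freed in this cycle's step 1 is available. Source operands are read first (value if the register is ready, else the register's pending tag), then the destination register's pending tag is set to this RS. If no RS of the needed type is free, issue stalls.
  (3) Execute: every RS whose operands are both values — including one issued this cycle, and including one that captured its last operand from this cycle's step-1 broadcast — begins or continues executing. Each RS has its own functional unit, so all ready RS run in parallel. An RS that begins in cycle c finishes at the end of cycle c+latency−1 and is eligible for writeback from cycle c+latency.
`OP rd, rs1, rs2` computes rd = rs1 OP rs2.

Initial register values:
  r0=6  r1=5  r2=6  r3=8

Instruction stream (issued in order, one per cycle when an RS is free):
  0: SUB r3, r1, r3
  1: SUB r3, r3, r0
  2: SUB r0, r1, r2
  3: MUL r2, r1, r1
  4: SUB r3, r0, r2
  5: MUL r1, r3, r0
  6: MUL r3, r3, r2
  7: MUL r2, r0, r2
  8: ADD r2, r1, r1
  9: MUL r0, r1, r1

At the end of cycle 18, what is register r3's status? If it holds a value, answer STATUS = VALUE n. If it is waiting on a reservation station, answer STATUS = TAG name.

STATUS = VALUE -650

  c1: issue SUB r3<-Add1  regs: r0:6,r1:5,r2:6,r3:Add1
  c2: issue SUB r3<-Add2  regs: r0:6,r1:5,r2:6,r3:Add2
  c3: CDB Add1=-3; issue SUB r0<-Add1  regs: r0:Add1,r1:5,r2:6,r3:Add2
  c4: issue MUL r2<-Mul1  regs: r0:Add1,r1:5,r2:Mul1,r3:Add2
  c5: CDB Add1=-1; issue SUB r3<-Add1  regs: r0:-1,r1:5,r2:Mul1,r3:Add1
  c6: CDB Add2=-9; issue MUL r1<-Mul2  regs: r0:-1,r1:Mul2,r2:Mul1,r3:Add1
  c7: stall  regs: r0:-1,r1:Mul2,r2:Mul1,r3:Add1
  c8: stall  regs: r0:-1,r1:Mul2,r2:Mul1,r3:Add1
  c9: CDB Mul1=25; issue MUL r3<-Mul1  regs: r0:-1,r1:Mul2,r2:25,r3:Mul1
  c10: stall  regs: r0:-1,r1:Mul2,r2:25,r3:Mul1
  c11: CDB Add1=-26; stall  regs: r0:-1,r1:Mul2,r2:25,r3:Mul1
  c12: stall  regs: r0:-1,r1:Mul2,r2:25,r3:Mul1
  c13: stall  regs: r0:-1,r1:Mul2,r2:25,r3:Mul1
  c14: stall  regs: r0:-1,r1:Mul2,r2:25,r3:Mul1
  c15: stall  regs: r0:-1,r1:Mul2,r2:25,r3:Mul1
  c16: CDB Mul1=-650; issue MUL r2<-Mul1  regs: r0:-1,r1:Mul2,r2:Mul1,r3:-650
  c17: CDB Mul2=26; issue ADD r2<-Add1  regs: r0:-1,r1:26,r2:Add1,r3:-650
  c18: issue MUL r0<-Mul2  regs: r0:Mul2,r1:26,r2:Add1,r3:-650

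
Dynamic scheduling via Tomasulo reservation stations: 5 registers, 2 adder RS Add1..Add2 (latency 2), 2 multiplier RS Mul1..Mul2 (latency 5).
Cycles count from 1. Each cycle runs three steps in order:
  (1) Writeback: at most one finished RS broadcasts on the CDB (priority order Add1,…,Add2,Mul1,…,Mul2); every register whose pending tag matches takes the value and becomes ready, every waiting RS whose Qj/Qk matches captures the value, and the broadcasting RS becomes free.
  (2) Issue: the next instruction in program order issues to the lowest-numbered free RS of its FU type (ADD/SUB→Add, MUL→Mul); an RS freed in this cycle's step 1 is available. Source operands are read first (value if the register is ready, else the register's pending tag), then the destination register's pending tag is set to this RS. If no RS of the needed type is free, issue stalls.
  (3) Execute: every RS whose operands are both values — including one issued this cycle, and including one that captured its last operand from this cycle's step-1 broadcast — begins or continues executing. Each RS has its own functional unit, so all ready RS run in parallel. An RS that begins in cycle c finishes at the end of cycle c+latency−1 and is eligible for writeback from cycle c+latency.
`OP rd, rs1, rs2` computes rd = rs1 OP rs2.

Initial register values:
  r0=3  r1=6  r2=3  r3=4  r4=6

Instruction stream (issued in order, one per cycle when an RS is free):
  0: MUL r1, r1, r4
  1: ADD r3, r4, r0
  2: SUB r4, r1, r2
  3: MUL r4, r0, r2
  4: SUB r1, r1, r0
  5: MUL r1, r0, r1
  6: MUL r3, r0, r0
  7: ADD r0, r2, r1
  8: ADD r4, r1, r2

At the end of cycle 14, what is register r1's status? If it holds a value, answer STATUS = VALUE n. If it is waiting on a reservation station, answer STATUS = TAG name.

STATUS = VALUE 99

cycle 1: issue MUL r1<-Mul1 // r0:3,r1:Mul1,r2:3,r3:4,r4:6
cycle 2: issue ADD r3<-Add1 // r0:3,r1:Mul1,r2:3,r3:Add1,r4:6
cycle 3: issue SUB r4<-Add2 // r0:3,r1:Mul1,r2:3,r3:Add1,r4:Add2
cycle 4: CDB Add1=9; issue MUL r4<-Mul2 // r0:3,r1:Mul1,r2:3,r3:9,r4:Mul2
cycle 5: issue SUB r1<-Add1 // r0:3,r1:Add1,r2:3,r3:9,r4:Mul2
cycle 6: CDB Mul1=36; issue MUL r1<-Mul1 // r0:3,r1:Mul1,r2:3,r3:9,r4:Mul2
cycle 7: stall // r0:3,r1:Mul1,r2:3,r3:9,r4:Mul2
cycle 8: CDB Add1=33; stall // r0:3,r1:Mul1,r2:3,r3:9,r4:Mul2
cycle 9: CDB Add2=33; stall // r0:3,r1:Mul1,r2:3,r3:9,r4:Mul2
cycle 10: CDB Mul2=9; issue MUL r3<-Mul2 // r0:3,r1:Mul1,r2:3,r3:Mul2,r4:9
cycle 11: issue ADD r0<-Add1 // r0:Add1,r1:Mul1,r2:3,r3:Mul2,r4:9
cycle 12: issue ADD r4<-Add2 // r0:Add1,r1:Mul1,r2:3,r3:Mul2,r4:Add2
cycle 13: CDB Mul1=99 // r0:Add1,r1:99,r2:3,r3:Mul2,r4:Add2
cycle 14: - // r0:Add1,r1:99,r2:3,r3:Mul2,r4:Add2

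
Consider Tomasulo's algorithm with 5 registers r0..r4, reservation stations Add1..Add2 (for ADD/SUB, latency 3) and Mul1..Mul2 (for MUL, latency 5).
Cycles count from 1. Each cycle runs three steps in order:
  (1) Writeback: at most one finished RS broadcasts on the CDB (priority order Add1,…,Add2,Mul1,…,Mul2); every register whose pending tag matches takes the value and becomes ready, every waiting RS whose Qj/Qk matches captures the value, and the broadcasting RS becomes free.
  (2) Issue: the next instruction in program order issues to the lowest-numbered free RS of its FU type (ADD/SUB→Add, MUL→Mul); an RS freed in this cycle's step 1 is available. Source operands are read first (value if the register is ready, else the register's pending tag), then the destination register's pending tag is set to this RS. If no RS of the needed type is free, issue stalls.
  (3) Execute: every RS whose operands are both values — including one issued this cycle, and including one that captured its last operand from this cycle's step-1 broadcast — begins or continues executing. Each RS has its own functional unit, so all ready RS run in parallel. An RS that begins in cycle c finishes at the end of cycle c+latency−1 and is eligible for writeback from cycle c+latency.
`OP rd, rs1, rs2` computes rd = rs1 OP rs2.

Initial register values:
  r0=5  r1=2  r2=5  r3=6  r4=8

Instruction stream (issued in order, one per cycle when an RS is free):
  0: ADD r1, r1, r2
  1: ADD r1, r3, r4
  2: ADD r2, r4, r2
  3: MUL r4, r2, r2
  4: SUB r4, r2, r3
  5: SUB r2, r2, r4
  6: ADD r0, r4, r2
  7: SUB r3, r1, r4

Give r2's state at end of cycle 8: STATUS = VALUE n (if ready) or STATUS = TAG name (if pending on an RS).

  c1: issue ADD r1<-Add1  regs: r0:5,r1:Add1,r2:5,r3:6,r4:8
  c2: issue ADD r1<-Add2  regs: r0:5,r1:Add2,r2:5,r3:6,r4:8
  c3: stall  regs: r0:5,r1:Add2,r2:5,r3:6,r4:8
  c4: CDB Add1=7; issue ADD r2<-Add1  regs: r0:5,r1:Add2,r2:Add1,r3:6,r4:8
  c5: CDB Add2=14; issue MUL r4<-Mul1  regs: r0:5,r1:14,r2:Add1,r3:6,r4:Mul1
  c6: issue SUB r4<-Add2  regs: r0:5,r1:14,r2:Add1,r3:6,r4:Add2
  c7: CDB Add1=13; issue SUB r2<-Add1  regs: r0:5,r1:14,r2:Add1,r3:6,r4:Add2
  c8: stall  regs: r0:5,r1:14,r2:Add1,r3:6,r4:Add2

STATUS = TAG Add1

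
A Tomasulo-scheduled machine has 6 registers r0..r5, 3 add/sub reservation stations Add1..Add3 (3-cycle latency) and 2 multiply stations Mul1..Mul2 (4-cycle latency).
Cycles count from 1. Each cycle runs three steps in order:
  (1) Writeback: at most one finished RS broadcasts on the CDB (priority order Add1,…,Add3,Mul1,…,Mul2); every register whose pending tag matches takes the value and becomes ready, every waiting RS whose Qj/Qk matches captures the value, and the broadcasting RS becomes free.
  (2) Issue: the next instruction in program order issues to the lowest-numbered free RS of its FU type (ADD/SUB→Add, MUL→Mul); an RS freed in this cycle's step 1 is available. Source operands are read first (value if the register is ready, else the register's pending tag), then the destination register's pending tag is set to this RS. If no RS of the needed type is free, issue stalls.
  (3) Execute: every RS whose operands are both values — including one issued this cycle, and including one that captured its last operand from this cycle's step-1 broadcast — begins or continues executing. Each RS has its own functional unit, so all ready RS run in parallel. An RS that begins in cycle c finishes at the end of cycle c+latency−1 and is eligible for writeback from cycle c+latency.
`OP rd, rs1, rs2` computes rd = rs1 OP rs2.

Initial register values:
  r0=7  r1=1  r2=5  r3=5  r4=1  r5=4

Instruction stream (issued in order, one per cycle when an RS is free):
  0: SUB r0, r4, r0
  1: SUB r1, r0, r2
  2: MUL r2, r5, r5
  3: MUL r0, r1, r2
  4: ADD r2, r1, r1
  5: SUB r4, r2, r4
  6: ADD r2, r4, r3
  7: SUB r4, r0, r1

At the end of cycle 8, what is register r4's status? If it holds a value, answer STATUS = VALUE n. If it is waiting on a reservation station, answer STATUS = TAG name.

cycle 1: issue SUB r0<-Add1 // r0:Add1,r1:1,r2:5,r3:5,r4:1,r5:4
cycle 2: issue SUB r1<-Add2 // r0:Add1,r1:Add2,r2:5,r3:5,r4:1,r5:4
cycle 3: issue MUL r2<-Mul1 // r0:Add1,r1:Add2,r2:Mul1,r3:5,r4:1,r5:4
cycle 4: CDB Add1=-6; issue MUL r0<-Mul2 // r0:Mul2,r1:Add2,r2:Mul1,r3:5,r4:1,r5:4
cycle 5: issue ADD r2<-Add1 // r0:Mul2,r1:Add2,r2:Add1,r3:5,r4:1,r5:4
cycle 6: issue SUB r4<-Add3 // r0:Mul2,r1:Add2,r2:Add1,r3:5,r4:Add3,r5:4
cycle 7: CDB Add2=-11; issue ADD r2<-Add2 // r0:Mul2,r1:-11,r2:Add2,r3:5,r4:Add3,r5:4
cycle 8: CDB Mul1=16; stall // r0:Mul2,r1:-11,r2:Add2,r3:5,r4:Add3,r5:4

STATUS = TAG Add3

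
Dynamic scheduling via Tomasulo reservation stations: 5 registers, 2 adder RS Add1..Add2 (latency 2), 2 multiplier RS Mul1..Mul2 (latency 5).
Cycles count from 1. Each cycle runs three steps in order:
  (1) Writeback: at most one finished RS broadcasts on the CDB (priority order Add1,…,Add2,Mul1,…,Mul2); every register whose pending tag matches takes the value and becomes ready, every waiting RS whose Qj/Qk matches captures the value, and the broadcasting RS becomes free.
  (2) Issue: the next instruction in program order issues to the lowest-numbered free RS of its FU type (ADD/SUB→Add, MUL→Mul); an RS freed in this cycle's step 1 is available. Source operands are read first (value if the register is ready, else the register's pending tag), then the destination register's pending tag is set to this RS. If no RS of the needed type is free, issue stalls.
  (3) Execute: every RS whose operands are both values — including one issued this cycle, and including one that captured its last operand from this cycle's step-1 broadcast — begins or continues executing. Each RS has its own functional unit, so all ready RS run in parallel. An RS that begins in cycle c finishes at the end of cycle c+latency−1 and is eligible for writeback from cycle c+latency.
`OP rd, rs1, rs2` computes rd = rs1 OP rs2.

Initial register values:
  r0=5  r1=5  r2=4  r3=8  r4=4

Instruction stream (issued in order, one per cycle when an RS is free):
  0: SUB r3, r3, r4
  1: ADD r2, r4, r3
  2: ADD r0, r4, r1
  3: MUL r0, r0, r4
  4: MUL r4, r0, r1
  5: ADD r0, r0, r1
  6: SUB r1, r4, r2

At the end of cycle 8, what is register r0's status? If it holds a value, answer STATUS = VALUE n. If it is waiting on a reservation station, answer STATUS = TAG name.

cycle 1: issue SUB r3<-Add1 // r0:5,r1:5,r2:4,r3:Add1,r4:4
cycle 2: issue ADD r2<-Add2 // r0:5,r1:5,r2:Add2,r3:Add1,r4:4
cycle 3: CDB Add1=4; issue ADD r0<-Add1 // r0:Add1,r1:5,r2:Add2,r3:4,r4:4
cycle 4: issue MUL r0<-Mul1 // r0:Mul1,r1:5,r2:Add2,r3:4,r4:4
cycle 5: CDB Add1=9; issue MUL r4<-Mul2 // r0:Mul1,r1:5,r2:Add2,r3:4,r4:Mul2
cycle 6: CDB Add2=8; issue ADD r0<-Add1 // r0:Add1,r1:5,r2:8,r3:4,r4:Mul2
cycle 7: issue SUB r1<-Add2 // r0:Add1,r1:Add2,r2:8,r3:4,r4:Mul2
cycle 8: - // r0:Add1,r1:Add2,r2:8,r3:4,r4:Mul2

STATUS = TAG Add1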